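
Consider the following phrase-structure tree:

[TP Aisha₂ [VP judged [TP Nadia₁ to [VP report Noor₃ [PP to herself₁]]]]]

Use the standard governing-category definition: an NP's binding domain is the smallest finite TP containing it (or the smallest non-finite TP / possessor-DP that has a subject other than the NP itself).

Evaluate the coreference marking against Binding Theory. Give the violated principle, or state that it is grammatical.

grammatical

The two coindexed NPs are *Nadia₁* and *herself₁*.
*herself₁* is an anaphor; its binding domain is the embedded TP, whose subject is Nadia₁. *Nadia₁* c-commands it within that domain and shares its index, so Principle A is satisfied.
*Nadia₁* is an R-expression; *herself₁* does not c-command it, and no other NP shares its index, so Principle C is satisfied.
All principles are respected.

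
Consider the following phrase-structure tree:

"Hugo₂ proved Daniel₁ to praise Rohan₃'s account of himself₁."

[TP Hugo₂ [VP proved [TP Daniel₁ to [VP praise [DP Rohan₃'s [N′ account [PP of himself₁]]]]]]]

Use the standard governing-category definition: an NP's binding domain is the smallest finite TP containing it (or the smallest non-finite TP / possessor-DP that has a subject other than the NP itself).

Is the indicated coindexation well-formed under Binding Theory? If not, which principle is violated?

Principle A

The two coindexed NPs are *Daniel₁* and *himself₁*.
*himself₁* is an anaphor. Principle A requires it to be bound within its binding domain — the possessed DP, whose subject is Rohan₃.
Within that domain it is c-commanded by *Rohan₃*, which does not share its index.
*Daniel₁* does c-command the anaphor, but from outside its binding domain.
The anaphor is unbound in its domain → Principle A violation.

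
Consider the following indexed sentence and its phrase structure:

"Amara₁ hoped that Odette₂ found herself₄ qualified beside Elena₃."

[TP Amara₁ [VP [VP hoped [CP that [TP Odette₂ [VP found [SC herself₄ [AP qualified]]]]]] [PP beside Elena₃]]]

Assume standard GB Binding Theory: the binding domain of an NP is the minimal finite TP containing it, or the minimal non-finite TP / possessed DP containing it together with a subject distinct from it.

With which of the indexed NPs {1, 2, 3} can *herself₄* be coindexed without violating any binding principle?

*herself* is an anaphor, so Principle A applies: it must be bound in its binding domain.
Binding domain of *herself₄*: the embedded TP, whose subject is Odette₂.
*Amara₁* c-commands the anaphor but is outside its binding domain → cannot satisfy Principle A.
*Odette₂* c-commands the anaphor within its binding domain → licit binder.
*Elena₃* does not c-command the anaphor → cannot bind it.

{2}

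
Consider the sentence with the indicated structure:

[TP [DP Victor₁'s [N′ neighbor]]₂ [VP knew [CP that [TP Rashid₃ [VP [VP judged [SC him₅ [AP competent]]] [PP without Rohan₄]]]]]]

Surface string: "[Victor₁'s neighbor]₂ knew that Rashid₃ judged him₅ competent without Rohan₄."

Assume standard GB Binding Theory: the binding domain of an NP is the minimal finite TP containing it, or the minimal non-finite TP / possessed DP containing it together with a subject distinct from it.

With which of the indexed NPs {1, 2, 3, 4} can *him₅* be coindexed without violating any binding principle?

{1, 2, 4}

*him* is a pronoun, so Principle B applies: it must be free in its binding domain.
Binding domain of *him₅*: the embedded TP, whose subject is Rashid₃.
*Victor₁* and the pronoun do not c-command one another → neither Principle B nor Principle C is at stake; coindexation permitted.
*[Victor₁'s neighbor]₂* c-commands the pronoun but from outside its binding domain, and is not c-commanded by it → coindexation permitted.
*Rashid₃* c-commands the pronoun within its binding domain → coindexation would violate Principle B.
*Rohan₄* and the pronoun do not c-command one another → neither Principle B nor Principle C is at stake; coindexation permitted.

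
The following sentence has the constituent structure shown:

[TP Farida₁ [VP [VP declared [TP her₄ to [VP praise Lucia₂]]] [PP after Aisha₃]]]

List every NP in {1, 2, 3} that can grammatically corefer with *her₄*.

{3}

*her* is a pronoun, so Principle B applies: it must be free in its binding domain.
Binding domain of *her₄*: the matrix TP, whose subject is Farida₁.
*Farida₁* c-commands the pronoun within its binding domain → coindexation would violate Principle B.
*Lucia₂*: the pronoun c-commands this R-expression → coindexation would violate Principle C on *Lucia₂*.
*Aisha₃* and the pronoun do not c-command one another → neither Principle B nor Principle C is at stake; coindexation permitted.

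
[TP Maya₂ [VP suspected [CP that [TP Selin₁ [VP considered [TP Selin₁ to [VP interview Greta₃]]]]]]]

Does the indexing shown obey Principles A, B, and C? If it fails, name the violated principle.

Principle C

The two coindexed NPs are *Selin₁* (the higher occurrence) and *Selin₁* (the lower occurrence).
*Selin₁* (the lower occurrence) is an R-expression. Principle C requires it to be free everywhere.
*Selin₁* (the higher occurrence) c-commands it and carries the same index.
The R-expression is bound → Principle C violation.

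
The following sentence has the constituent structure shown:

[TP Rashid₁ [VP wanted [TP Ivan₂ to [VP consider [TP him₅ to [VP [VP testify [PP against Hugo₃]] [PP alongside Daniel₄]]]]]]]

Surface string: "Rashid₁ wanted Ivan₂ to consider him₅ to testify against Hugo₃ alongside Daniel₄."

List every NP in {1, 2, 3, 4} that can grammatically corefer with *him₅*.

*him* is a pronoun, so Principle B applies: it must be free in its binding domain.
Binding domain of *him₅*: the embedded TP, whose subject is Ivan₂.
*Rashid₁* c-commands the pronoun but from outside its binding domain, and is not c-commanded by it → coindexation permitted.
*Ivan₂* c-commands the pronoun within its binding domain → coindexation would violate Principle B.
*Hugo₃*: the pronoun c-commands this R-expression → coindexation would violate Principle C on *Hugo₃*.
*Daniel₄*: the pronoun c-commands this R-expression → coindexation would violate Principle C on *Daniel₄*.

{1}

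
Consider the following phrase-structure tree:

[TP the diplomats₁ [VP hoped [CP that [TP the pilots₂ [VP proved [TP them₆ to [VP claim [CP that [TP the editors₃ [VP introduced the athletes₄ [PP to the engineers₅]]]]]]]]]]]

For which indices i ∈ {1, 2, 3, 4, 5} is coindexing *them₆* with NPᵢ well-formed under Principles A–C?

*them* is a pronoun, so Principle B applies: it must be free in its binding domain.
Binding domain of *them₆*: the embedded TP, whose subject is the pilots₂.
*the diplomats₁* c-commands the pronoun but from outside its binding domain, and is not c-commanded by it → coindexation permitted.
*the pilots₂* c-commands the pronoun within its binding domain → coindexation would violate Principle B.
*the editors₃*: the pronoun c-commands this R-expression → coindexation would violate Principle C on *the editors₃*.
*the athletes₄*: the pronoun c-commands this R-expression → coindexation would violate Principle C on *the athletes₄*.
*the engineers₅*: the pronoun c-commands this R-expression → coindexation would violate Principle C on *the engineers₅*.

{1}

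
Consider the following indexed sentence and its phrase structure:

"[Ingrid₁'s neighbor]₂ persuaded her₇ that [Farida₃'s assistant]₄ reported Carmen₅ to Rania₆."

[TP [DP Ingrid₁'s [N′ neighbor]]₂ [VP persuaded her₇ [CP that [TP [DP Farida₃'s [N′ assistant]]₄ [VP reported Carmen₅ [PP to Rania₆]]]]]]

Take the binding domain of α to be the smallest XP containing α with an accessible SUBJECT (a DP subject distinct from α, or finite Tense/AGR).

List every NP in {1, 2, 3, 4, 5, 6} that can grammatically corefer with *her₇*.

{1}

*her* is a pronoun, so Principle B applies: it must be free in its binding domain.
Binding domain of *her₇*: the matrix TP, whose subject is [Ingrid₁'s neighbor]₂.
*Ingrid₁* and the pronoun do not c-command one another → neither Principle B nor Principle C is at stake; coindexation permitted.
*[Ingrid₁'s neighbor]₂* c-commands the pronoun within its binding domain → coindexation would violate Principle B.
*Farida₃*: the pronoun c-commands this R-expression → coindexation would violate Principle C on *Farida₃*.
*[Farida₃'s assistant]₄*: the pronoun c-commands this R-expression → coindexation would violate Principle C on *[Farida₃'s assistant]₄*.
*Carmen₅*: the pronoun c-commands this R-expression → coindexation would violate Principle C on *Carmen₅*.
*Rania₆*: the pronoun c-commands this R-expression → coindexation would violate Principle C on *Rania₆*.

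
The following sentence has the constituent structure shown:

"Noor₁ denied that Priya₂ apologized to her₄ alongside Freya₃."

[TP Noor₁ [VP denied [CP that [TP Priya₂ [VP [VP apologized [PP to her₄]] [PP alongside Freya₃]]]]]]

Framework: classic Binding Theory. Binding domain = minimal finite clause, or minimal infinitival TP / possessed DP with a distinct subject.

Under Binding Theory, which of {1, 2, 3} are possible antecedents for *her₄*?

{1, 3}

*her* is a pronoun, so Principle B applies: it must be free in its binding domain.
Binding domain of *her₄*: the embedded TP, whose subject is Priya₂.
*Noor₁* c-commands the pronoun but from outside its binding domain, and is not c-commanded by it → coindexation permitted.
*Priya₂* c-commands the pronoun within its binding domain → coindexation would violate Principle B.
*Freya₃* and the pronoun do not c-command one another → neither Principle B nor Principle C is at stake; coindexation permitted.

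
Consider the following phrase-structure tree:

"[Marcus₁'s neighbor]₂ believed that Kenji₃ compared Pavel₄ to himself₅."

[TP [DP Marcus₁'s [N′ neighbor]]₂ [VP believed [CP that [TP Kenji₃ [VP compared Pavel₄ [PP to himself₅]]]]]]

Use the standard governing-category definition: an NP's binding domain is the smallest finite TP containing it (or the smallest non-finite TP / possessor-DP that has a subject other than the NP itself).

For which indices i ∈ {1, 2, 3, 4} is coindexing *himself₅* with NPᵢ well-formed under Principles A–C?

*himself* is an anaphor, so Principle A applies: it must be bound in its binding domain.
Binding domain of *himself₅*: the embedded TP, whose subject is Kenji₃.
*Marcus₁* does not c-command the anaphor → cannot bind it.
*[Marcus₁'s neighbor]₂* c-commands the anaphor but is outside its binding domain → cannot satisfy Principle A.
*Kenji₃* c-commands the anaphor within its binding domain → licit binder.
*Pavel₄* c-commands the anaphor within its binding domain → licit binder.

{3, 4}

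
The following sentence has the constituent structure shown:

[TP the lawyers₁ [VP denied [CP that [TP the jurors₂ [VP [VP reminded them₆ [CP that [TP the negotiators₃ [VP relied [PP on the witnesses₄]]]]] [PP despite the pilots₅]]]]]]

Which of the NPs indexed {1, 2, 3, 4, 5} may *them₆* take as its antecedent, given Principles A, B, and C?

{1, 5}

*them* is a pronoun, so Principle B applies: it must be free in its binding domain.
Binding domain of *them₆*: the embedded TP, whose subject is the jurors₂.
*the lawyers₁* c-commands the pronoun but from outside its binding domain, and is not c-commanded by it → coindexation permitted.
*the jurors₂* c-commands the pronoun within its binding domain → coindexation would violate Principle B.
*the negotiators₃*: the pronoun c-commands this R-expression → coindexation would violate Principle C on *the negotiators₃*.
*the witnesses₄*: the pronoun c-commands this R-expression → coindexation would violate Principle C on *the witnesses₄*.
*the pilots₅* and the pronoun do not c-command one another → neither Principle B nor Principle C is at stake; coindexation permitted.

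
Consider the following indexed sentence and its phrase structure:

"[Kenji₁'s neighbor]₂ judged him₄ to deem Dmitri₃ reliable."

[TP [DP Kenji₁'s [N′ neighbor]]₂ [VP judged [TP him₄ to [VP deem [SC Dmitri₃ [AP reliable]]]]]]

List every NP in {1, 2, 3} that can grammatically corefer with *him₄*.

{1}

*him* is a pronoun, so Principle B applies: it must be free in its binding domain.
Binding domain of *him₄*: the matrix TP, whose subject is [Kenji₁'s neighbor]₂.
*Kenji₁* and the pronoun do not c-command one another → neither Principle B nor Principle C is at stake; coindexation permitted.
*[Kenji₁'s neighbor]₂* c-commands the pronoun within its binding domain → coindexation would violate Principle B.
*Dmitri₃*: the pronoun c-commands this R-expression → coindexation would violate Principle C on *Dmitri₃*.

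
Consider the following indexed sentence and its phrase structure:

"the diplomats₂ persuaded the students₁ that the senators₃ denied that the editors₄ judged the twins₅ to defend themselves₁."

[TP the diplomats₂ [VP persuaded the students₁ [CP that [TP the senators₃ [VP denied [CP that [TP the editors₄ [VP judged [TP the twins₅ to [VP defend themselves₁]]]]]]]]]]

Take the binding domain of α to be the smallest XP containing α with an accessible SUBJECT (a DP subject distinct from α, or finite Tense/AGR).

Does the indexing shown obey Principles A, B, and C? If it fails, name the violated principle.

Principle A

The two coindexed NPs are *the students₁* and *themselves₁*.
*themselves₁* is an anaphor. Principle A requires it to be bound within its binding domain — the embedded TP, whose subject is the twins₅.
Within that domain it is c-commanded by *the twins₅*, which does not share its index.
*the students₁* does c-command the anaphor, but from outside its binding domain.
The anaphor is unbound in its domain → Principle A violation.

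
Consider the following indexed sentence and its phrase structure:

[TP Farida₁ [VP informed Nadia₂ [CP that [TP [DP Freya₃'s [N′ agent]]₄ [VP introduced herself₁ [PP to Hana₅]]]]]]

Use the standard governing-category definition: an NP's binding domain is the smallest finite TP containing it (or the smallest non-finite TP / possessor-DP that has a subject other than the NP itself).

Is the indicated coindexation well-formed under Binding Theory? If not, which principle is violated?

Principle A

The two coindexed NPs are *Farida₁* and *herself₁*.
*herself₁* is an anaphor. Principle A requires it to be bound within its binding domain — the embedded TP, whose subject is [Freya₃'s agent]₄.
Within that domain it is c-commanded by *[Freya₃'s agent]₄*, which does not share its index.
*Farida₁* does c-command the anaphor, but from outside its binding domain.
The anaphor is unbound in its domain → Principle A violation.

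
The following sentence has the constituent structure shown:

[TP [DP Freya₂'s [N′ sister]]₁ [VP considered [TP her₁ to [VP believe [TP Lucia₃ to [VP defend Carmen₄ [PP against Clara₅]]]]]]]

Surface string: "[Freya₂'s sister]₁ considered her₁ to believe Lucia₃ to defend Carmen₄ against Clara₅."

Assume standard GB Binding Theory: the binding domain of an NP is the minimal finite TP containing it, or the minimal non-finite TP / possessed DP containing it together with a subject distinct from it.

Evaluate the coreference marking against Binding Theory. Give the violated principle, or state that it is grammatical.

Principle B

The two coindexed NPs are *[Freya₂'s sister]₁* and *her₁*.
*her₁* is a pronoun. Its binding domain is the matrix TP, whose subject is [Freya₂'s sister]₁.
*[Freya₂'s sister]₁* c-commands it within that domain and carries the same index.
The pronoun is locally bound → Principle B violation.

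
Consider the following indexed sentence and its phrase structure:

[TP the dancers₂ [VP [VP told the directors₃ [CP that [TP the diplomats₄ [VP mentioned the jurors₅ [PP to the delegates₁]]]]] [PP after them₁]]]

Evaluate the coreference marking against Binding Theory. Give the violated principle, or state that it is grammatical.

grammatical

The two coindexed NPs are *the delegates₁* and *them₁*.
*them₁* is a pronoun; its binding domain is the matrix TP, whose subject is the dancers₂. Within that domain it is c-commanded only by *the dancers₂*, which carries a different index — the pronoun is free locally, so Principle B holds.
*the delegates₁* is an R-expression; *them₁* does not c-command it, and no other NP shares its index, so Principle C is satisfied.
All principles are respected.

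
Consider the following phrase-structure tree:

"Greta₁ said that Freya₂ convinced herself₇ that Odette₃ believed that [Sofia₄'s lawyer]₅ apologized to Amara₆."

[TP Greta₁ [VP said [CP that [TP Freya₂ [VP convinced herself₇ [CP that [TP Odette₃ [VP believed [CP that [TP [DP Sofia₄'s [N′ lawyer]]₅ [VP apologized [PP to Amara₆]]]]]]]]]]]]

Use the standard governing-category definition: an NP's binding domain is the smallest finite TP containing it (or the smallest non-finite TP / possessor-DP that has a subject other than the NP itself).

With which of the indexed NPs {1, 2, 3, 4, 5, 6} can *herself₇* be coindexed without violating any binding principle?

{2}

*herself* is an anaphor, so Principle A applies: it must be bound in its binding domain.
Binding domain of *herself₇*: the embedded TP, whose subject is Freya₂.
*Greta₁* c-commands the anaphor but is outside its binding domain → cannot satisfy Principle A.
*Freya₂* c-commands the anaphor within its binding domain → licit binder.
*Odette₃* does not c-command the anaphor → cannot bind it.
*Sofia₄* does not c-command the anaphor → cannot bind it.
*[Sofia₄'s lawyer]₅* does not c-command the anaphor → cannot bind it.
*Amara₆* does not c-command the anaphor → cannot bind it.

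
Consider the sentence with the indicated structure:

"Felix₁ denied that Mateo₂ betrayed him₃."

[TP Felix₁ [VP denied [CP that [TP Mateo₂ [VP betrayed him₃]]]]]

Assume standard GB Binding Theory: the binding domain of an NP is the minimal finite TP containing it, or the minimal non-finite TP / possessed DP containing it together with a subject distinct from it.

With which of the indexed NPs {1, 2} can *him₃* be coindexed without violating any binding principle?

*him* is a pronoun, so Principle B applies: it must be free in its binding domain.
Binding domain of *him₃*: the embedded TP, whose subject is Mateo₂.
*Felix₁* c-commands the pronoun but from outside its binding domain, and is not c-commanded by it → coindexation permitted.
*Mateo₂* c-commands the pronoun within its binding domain → coindexation would violate Principle B.

{1}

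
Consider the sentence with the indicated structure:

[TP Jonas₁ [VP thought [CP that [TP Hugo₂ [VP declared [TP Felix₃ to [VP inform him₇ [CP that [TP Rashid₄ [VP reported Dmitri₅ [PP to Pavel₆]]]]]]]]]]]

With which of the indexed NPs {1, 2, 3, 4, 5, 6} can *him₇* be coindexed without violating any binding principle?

*him* is a pronoun, so Principle B applies: it must be free in its binding domain.
Binding domain of *him₇*: the embedded TP, whose subject is Felix₃.
*Jonas₁* c-commands the pronoun but from outside its binding domain, and is not c-commanded by it → coindexation permitted.
*Hugo₂* c-commands the pronoun but from outside its binding domain, and is not c-commanded by it → coindexation permitted.
*Felix₃* c-commands the pronoun within its binding domain → coindexation would violate Principle B.
*Rashid₄*: the pronoun c-commands this R-expression → coindexation would violate Principle C on *Rashid₄*.
*Dmitri₅*: the pronoun c-commands this R-expression → coindexation would violate Principle C on *Dmitri₅*.
*Pavel₆*: the pronoun c-commands this R-expression → coindexation would violate Principle C on *Pavel₆*.

{1, 2}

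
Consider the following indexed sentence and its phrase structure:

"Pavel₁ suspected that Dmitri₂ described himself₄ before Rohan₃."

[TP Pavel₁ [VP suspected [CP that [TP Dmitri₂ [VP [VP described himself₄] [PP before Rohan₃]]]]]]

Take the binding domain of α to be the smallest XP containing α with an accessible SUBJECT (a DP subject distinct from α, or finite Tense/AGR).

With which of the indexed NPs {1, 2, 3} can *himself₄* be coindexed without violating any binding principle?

*himself* is an anaphor, so Principle A applies: it must be bound in its binding domain.
Binding domain of *himself₄*: the embedded TP, whose subject is Dmitri₂.
*Pavel₁* c-commands the anaphor but is outside its binding domain → cannot satisfy Principle A.
*Dmitri₂* c-commands the anaphor within its binding domain → licit binder.
*Rohan₃* does not c-command the anaphor → cannot bind it.

{2}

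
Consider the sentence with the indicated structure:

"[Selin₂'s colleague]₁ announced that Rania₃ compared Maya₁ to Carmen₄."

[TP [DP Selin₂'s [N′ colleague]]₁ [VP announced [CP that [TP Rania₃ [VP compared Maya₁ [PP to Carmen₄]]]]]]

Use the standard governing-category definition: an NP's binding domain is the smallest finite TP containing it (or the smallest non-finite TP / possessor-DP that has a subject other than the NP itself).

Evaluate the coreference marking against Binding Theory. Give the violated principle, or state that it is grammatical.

The two coindexed NPs are *[Selin₂'s colleague]₁* and *Maya₁*.
*Maya₁* is an R-expression. Principle C requires it to be free everywhere.
*[Selin₂'s colleague]₁* c-commands it and carries the same index.
The R-expression is bound → Principle C violation.

Principle C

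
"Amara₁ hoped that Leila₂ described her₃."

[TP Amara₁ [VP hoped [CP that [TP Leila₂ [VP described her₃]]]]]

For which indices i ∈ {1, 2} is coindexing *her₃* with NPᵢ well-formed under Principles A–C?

*her* is a pronoun, so Principle B applies: it must be free in its binding domain.
Binding domain of *her₃*: the embedded TP, whose subject is Leila₂.
*Amara₁* c-commands the pronoun but from outside its binding domain, and is not c-commanded by it → coindexation permitted.
*Leila₂* c-commands the pronoun within its binding domain → coindexation would violate Principle B.

{1}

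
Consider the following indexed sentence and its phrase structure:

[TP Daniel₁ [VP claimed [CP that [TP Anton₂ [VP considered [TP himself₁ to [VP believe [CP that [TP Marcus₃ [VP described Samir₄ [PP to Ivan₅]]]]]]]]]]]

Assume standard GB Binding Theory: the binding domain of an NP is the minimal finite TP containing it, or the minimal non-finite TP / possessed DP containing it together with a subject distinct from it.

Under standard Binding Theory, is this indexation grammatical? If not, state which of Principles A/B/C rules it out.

Principle A

The two coindexed NPs are *Daniel₁* and *himself₁*.
*himself₁* is an anaphor. Principle A requires it to be bound within its binding domain — the embedded TP, whose subject is Anton₂.
Within that domain it is c-commanded by *Anton₂*, which does not share its index.
*Daniel₁* does c-command the anaphor, but from outside its binding domain.
The anaphor is unbound in its domain → Principle A violation.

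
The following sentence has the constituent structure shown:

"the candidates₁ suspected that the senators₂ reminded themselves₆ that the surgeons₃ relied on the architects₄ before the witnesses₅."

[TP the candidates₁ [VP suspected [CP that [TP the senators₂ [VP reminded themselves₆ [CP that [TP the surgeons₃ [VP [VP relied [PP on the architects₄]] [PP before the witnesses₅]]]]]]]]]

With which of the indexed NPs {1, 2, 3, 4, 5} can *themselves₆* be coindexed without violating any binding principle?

*themselves* is an anaphor, so Principle A applies: it must be bound in its binding domain.
Binding domain of *themselves₆*: the embedded TP, whose subject is the senators₂.
*the candidates₁* c-commands the anaphor but is outside its binding domain → cannot satisfy Principle A.
*the senators₂* c-commands the anaphor within its binding domain → licit binder.
*the surgeons₃* does not c-command the anaphor → cannot bind it.
*the architects₄* does not c-command the anaphor → cannot bind it.
*the witnesses₅* does not c-command the anaphor → cannot bind it.

{2}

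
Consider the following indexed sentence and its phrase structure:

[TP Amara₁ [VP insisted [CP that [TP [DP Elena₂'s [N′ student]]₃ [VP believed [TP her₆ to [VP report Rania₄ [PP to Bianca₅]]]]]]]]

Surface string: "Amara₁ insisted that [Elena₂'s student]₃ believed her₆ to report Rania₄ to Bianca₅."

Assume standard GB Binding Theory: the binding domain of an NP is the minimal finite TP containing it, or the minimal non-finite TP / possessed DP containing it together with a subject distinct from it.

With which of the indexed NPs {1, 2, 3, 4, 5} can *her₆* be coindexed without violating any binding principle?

*her* is a pronoun, so Principle B applies: it must be free in its binding domain.
Binding domain of *her₆*: the embedded TP, whose subject is [Elena₂'s student]₃.
*Amara₁* c-commands the pronoun but from outside its binding domain, and is not c-commanded by it → coindexation permitted.
*Elena₂* and the pronoun do not c-command one another → neither Principle B nor Principle C is at stake; coindexation permitted.
*[Elena₂'s student]₃* c-commands the pronoun within its binding domain → coindexation would violate Principle B.
*Rania₄*: the pronoun c-commands this R-expression → coindexation would violate Principle C on *Rania₄*.
*Bianca₅*: the pronoun c-commands this R-expression → coindexation would violate Principle C on *Bianca₅*.

{1, 2}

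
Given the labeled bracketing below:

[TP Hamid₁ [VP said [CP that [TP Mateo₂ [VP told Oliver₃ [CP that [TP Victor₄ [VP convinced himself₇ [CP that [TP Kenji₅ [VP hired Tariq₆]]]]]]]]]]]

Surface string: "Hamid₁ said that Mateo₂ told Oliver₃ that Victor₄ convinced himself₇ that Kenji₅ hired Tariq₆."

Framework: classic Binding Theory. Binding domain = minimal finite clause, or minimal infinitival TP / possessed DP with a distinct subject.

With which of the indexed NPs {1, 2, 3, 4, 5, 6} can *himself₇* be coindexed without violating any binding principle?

*himself* is an anaphor, so Principle A applies: it must be bound in its binding domain.
Binding domain of *himself₇*: the embedded TP, whose subject is Victor₄.
*Hamid₁* c-commands the anaphor but is outside its binding domain → cannot satisfy Principle A.
*Mateo₂* c-commands the anaphor but is outside its binding domain → cannot satisfy Principle A.
*Oliver₃* c-commands the anaphor but is outside its binding domain → cannot satisfy Principle A.
*Victor₄* c-commands the anaphor within its binding domain → licit binder.
*Kenji₅* does not c-command the anaphor → cannot bind it.
*Tariq₆* does not c-command the anaphor → cannot bind it.

{4}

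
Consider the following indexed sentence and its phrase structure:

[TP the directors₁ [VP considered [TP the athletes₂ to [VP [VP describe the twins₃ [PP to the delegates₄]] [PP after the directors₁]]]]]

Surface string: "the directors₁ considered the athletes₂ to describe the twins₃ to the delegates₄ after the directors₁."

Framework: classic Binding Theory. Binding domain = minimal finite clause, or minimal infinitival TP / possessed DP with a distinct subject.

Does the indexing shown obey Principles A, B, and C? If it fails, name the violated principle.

The two coindexed NPs are *the directors₁* (the lower occurrence) and *the directors₁* (the higher occurrence).
*the directors₁* (the lower occurrence) is an R-expression. Principle C requires it to be free everywhere.
*the directors₁* (the higher occurrence) c-commands it and carries the same index.
The R-expression is bound → Principle C violation.

Principle C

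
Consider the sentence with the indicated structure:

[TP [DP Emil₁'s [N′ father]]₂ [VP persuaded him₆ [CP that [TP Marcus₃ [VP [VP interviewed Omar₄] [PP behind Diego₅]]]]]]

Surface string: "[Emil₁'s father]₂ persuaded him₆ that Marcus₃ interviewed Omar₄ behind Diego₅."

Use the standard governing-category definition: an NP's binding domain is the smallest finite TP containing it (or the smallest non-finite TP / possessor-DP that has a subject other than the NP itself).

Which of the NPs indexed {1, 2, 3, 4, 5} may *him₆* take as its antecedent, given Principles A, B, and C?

{1}

*him* is a pronoun, so Principle B applies: it must be free in its binding domain.
Binding domain of *him₆*: the matrix TP, whose subject is [Emil₁'s father]₂.
*Emil₁* and the pronoun do not c-command one another → neither Principle B nor Principle C is at stake; coindexation permitted.
*[Emil₁'s father]₂* c-commands the pronoun within its binding domain → coindexation would violate Principle B.
*Marcus₃*: the pronoun c-commands this R-expression → coindexation would violate Principle C on *Marcus₃*.
*Omar₄*: the pronoun c-commands this R-expression → coindexation would violate Principle C on *Omar₄*.
*Diego₅*: the pronoun c-commands this R-expression → coindexation would violate Principle C on *Diego₅*.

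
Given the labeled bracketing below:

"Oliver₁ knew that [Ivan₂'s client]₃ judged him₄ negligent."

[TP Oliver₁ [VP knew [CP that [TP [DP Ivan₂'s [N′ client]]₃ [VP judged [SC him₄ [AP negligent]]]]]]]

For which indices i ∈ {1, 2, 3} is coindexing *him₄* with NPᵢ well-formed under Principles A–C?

*him* is a pronoun, so Principle B applies: it must be free in its binding domain.
Binding domain of *him₄*: the embedded TP, whose subject is [Ivan₂'s client]₃.
*Oliver₁* c-commands the pronoun but from outside its binding domain, and is not c-commanded by it → coindexation permitted.
*Ivan₂* and the pronoun do not c-command one another → neither Principle B nor Principle C is at stake; coindexation permitted.
*[Ivan₂'s client]₃* c-commands the pronoun within its binding domain → coindexation would violate Principle B.

{1, 2}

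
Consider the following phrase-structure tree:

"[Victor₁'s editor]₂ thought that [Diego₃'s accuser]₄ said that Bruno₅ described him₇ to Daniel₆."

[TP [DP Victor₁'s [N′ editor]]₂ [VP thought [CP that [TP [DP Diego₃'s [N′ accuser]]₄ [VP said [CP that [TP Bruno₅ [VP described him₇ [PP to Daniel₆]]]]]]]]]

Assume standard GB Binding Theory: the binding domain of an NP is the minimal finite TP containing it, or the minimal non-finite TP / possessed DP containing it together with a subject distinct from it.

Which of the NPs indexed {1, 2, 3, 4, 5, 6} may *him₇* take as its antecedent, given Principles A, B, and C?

*him* is a pronoun, so Principle B applies: it must be free in its binding domain.
Binding domain of *him₇*: the embedded TP, whose subject is Bruno₅.
*Victor₁* and the pronoun do not c-command one another → neither Principle B nor Principle C is at stake; coindexation permitted.
*[Victor₁'s editor]₂* c-commands the pronoun but from outside its binding domain, and is not c-commanded by it → coindexation permitted.
*Diego₃* and the pronoun do not c-command one another → neither Principle B nor Principle C is at stake; coindexation permitted.
*[Diego₃'s accuser]₄* c-commands the pronoun but from outside its binding domain, and is not c-commanded by it → coindexation permitted.
*Bruno₅* c-commands the pronoun within its binding domain → coindexation would violate Principle B.
*Daniel₆*: the pronoun c-commands this R-expression → coindexation would violate Principle C on *Daniel₆*.

{1, 2, 3, 4}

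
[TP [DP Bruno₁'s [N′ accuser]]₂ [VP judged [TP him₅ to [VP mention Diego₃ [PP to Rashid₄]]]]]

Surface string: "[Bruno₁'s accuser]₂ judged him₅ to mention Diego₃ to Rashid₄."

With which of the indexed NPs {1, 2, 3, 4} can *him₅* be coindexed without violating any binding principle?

{1}

*him* is a pronoun, so Principle B applies: it must be free in its binding domain.
Binding domain of *him₅*: the matrix TP, whose subject is [Bruno₁'s accuser]₂.
*Bruno₁* and the pronoun do not c-command one another → neither Principle B nor Principle C is at stake; coindexation permitted.
*[Bruno₁'s accuser]₂* c-commands the pronoun within its binding domain → coindexation would violate Principle B.
*Diego₃*: the pronoun c-commands this R-expression → coindexation would violate Principle C on *Diego₃*.
*Rashid₄*: the pronoun c-commands this R-expression → coindexation would violate Principle C on *Rashid₄*.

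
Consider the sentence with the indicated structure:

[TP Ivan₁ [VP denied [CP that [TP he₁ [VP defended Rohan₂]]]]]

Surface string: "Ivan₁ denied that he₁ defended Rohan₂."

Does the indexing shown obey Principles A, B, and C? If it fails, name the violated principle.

The two coindexed NPs are *Ivan₁* and *he₁*.
*he₁* is a pronoun; nothing c-commands it within its binding domain (the embedded TP.), so Principle B holds trivially.
*Ivan₁* is an R-expression; *he₁* does not c-command it, and no other NP shares its index, so Principle C is satisfied.
All principles are respected.

grammatical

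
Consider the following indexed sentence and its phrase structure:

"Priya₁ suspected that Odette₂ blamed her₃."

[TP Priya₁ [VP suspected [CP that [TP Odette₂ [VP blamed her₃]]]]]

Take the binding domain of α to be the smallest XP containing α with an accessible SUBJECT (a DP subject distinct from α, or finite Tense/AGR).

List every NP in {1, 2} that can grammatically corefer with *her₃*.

*her* is a pronoun, so Principle B applies: it must be free in its binding domain.
Binding domain of *her₃*: the embedded TP, whose subject is Odette₂.
*Priya₁* c-commands the pronoun but from outside its binding domain, and is not c-commanded by it → coindexation permitted.
*Odette₂* c-commands the pronoun within its binding domain → coindexation would violate Principle B.

{1}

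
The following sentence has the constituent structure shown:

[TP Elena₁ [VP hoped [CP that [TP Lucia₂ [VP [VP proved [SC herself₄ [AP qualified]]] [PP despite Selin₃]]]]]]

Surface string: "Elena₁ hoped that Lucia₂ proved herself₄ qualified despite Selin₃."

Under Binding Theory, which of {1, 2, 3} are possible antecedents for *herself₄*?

*herself* is an anaphor, so Principle A applies: it must be bound in its binding domain.
Binding domain of *herself₄*: the embedded TP, whose subject is Lucia₂.
*Elena₁* c-commands the anaphor but is outside its binding domain → cannot satisfy Principle A.
*Lucia₂* c-commands the anaphor within its binding domain → licit binder.
*Selin₃* does not c-command the anaphor → cannot bind it.

{2}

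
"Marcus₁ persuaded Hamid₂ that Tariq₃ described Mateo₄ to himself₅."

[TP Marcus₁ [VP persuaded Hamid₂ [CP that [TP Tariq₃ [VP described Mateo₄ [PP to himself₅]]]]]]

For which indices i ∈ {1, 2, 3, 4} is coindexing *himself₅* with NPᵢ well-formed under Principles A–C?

{3, 4}

*himself* is an anaphor, so Principle A applies: it must be bound in its binding domain.
Binding domain of *himself₅*: the embedded TP, whose subject is Tariq₃.
*Marcus₁* c-commands the anaphor but is outside its binding domain → cannot satisfy Principle A.
*Hamid₂* c-commands the anaphor but is outside its binding domain → cannot satisfy Principle A.
*Tariq₃* c-commands the anaphor within its binding domain → licit binder.
*Mateo₄* c-commands the anaphor within its binding domain → licit binder.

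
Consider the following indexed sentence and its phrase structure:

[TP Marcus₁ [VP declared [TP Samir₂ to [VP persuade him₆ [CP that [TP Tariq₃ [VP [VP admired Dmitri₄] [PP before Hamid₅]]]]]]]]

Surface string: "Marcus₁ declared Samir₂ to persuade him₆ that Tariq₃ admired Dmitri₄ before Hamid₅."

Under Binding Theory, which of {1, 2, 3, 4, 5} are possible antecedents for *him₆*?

{1}

*him* is a pronoun, so Principle B applies: it must be free in its binding domain.
Binding domain of *him₆*: the embedded TP, whose subject is Samir₂.
*Marcus₁* c-commands the pronoun but from outside its binding domain, and is not c-commanded by it → coindexation permitted.
*Samir₂* c-commands the pronoun within its binding domain → coindexation would violate Principle B.
*Tariq₃*: the pronoun c-commands this R-expression → coindexation would violate Principle C on *Tariq₃*.
*Dmitri₄*: the pronoun c-commands this R-expression → coindexation would violate Principle C on *Dmitri₄*.
*Hamid₅*: the pronoun c-commands this R-expression → coindexation would violate Principle C on *Hamid₅*.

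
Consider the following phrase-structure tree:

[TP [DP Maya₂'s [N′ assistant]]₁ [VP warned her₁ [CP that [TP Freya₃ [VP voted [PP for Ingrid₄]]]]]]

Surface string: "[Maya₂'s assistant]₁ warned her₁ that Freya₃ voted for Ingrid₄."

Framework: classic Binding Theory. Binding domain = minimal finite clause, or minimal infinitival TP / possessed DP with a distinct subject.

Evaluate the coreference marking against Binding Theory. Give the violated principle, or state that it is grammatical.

The two coindexed NPs are *[Maya₂'s assistant]₁* and *her₁*.
*her₁* is a pronoun. Its binding domain is the matrix TP, whose subject is [Maya₂'s assistant]₁.
*[Maya₂'s assistant]₁* c-commands it within that domain and carries the same index.
The pronoun is locally bound → Principle B violation.

Principle B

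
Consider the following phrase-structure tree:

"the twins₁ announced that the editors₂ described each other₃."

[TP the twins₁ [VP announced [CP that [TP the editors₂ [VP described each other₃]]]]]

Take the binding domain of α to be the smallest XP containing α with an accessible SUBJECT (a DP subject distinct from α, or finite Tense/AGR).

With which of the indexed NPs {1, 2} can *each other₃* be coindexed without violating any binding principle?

{2}

*each other* is an anaphor, so Principle A applies: it must be bound in its binding domain.
Binding domain of *each other₃*: the embedded TP, whose subject is the editors₂.
*the twins₁* c-commands the anaphor but is outside its binding domain → cannot satisfy Principle A.
*the editors₂* c-commands the anaphor within its binding domain → licit binder.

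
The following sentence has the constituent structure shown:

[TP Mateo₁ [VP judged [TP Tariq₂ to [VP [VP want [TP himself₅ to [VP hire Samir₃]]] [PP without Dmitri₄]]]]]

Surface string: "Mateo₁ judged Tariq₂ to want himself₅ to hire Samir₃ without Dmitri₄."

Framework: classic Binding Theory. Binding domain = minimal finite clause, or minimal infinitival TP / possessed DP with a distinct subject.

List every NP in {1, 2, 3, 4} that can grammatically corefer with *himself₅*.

*himself* is an anaphor, so Principle A applies: it must be bound in its binding domain.
Binding domain of *himself₅*: the embedded TP, whose subject is Tariq₂.
*Mateo₁* c-commands the anaphor but is outside its binding domain → cannot satisfy Principle A.
*Tariq₂* c-commands the anaphor within its binding domain → licit binder.
*Samir₃* does not c-command the anaphor → cannot bind it.
*Dmitri₄* does not c-command the anaphor → cannot bind it.

{2}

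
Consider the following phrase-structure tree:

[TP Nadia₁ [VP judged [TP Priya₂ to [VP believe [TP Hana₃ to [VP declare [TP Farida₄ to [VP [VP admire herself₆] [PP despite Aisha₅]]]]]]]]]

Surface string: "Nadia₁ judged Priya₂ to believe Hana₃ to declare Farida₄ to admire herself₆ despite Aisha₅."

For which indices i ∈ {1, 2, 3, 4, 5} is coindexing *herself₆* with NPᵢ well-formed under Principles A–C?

{4}

*herself* is an anaphor, so Principle A applies: it must be bound in its binding domain.
Binding domain of *herself₆*: the embedded TP, whose subject is Farida₄.
*Nadia₁* c-commands the anaphor but is outside its binding domain → cannot satisfy Principle A.
*Priya₂* c-commands the anaphor but is outside its binding domain → cannot satisfy Principle A.
*Hana₃* c-commands the anaphor but is outside its binding domain → cannot satisfy Principle A.
*Farida₄* c-commands the anaphor within its binding domain → licit binder.
*Aisha₅* does not c-command the anaphor → cannot bind it.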